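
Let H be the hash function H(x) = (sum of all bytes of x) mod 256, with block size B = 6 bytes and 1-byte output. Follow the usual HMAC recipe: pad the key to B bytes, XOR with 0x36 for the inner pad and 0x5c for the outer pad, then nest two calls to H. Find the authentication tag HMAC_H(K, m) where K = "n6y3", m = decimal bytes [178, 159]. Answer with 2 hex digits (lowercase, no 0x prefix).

51

Key "n6y3" = 6e 36 79 33 is 4 bytes ≤ B = 6; zero-pad to 6 bytes: K' = 6e 36 79 33 00 00.
K' ⊕ ipad = 58 00 4f 05 36 36.  K' ⊕ opad = 32 6a 25 6f 5c 5c.
Inner input = (K'⊕ipad) ∥ m = 58 00 4f 05 36 36 ∥ b2 9f.
Inner hash: sum = 88+0+79+5+54+54+178+159 = 617; mod 256 = 105 → 69.
Outer input = (K'⊕opad) ∥ inner = 32 6a 25 6f 5c 5c ∥ 69.
Outer hash (tag): sum = 50+106+37+111+92+92+105 = 593; mod 256 = 81 → 51.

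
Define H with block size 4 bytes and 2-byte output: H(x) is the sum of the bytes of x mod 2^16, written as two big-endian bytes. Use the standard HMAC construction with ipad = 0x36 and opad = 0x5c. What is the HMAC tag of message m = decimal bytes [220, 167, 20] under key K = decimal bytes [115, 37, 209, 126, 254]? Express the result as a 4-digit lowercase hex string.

01dc

Key decimal bytes [115, 37, 209, 126, 254] = 73 25 d1 7e fe is 5 bytes > B = 4, so hash it first: H(key) = 02 e5, then zero-pad to 4 bytes: K' = 02 e5 00 00.
K' ⊕ ipad = 34 d3 36 36.  K' ⊕ opad = 5e b9 5c 5c.
Inner input = (K'⊕ipad) ∥ m = 34 d3 36 36 ∥ dc a7 14.
Inner hash: sum = 52+211+54+54+220+167+20 = 778 → 03 0a.
Outer input = (K'⊕opad) ∥ inner = 5e b9 5c 5c ∥ 03 0a.
Outer hash (tag): sum = 94+185+92+92+3+10 = 476 → 01 dc.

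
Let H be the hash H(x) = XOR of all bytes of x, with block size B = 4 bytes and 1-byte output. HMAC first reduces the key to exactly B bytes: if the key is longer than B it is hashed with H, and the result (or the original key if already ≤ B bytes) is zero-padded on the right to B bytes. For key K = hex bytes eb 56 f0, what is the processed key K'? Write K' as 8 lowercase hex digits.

Key hex bytes eb 56 f0 is 3 bytes ≤ B = 4; zero-pad to 4 bytes: K' = eb 56 f0 00.

eb56f000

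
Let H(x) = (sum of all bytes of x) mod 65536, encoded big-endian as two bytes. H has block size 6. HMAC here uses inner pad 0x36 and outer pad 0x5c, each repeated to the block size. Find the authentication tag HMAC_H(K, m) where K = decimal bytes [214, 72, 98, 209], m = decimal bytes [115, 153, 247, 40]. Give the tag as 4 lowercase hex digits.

Key decimal bytes [214, 72, 98, 209] = d6 48 62 d1 is 4 bytes ≤ B = 6; zero-pad to 6 bytes: K' = d6 48 62 d1 00 00.
K' ⊕ ipad = e0 7e 54 e7 36 36.  K' ⊕ opad = 8a 14 3e 8d 5c 5c.
Inner input = (K'⊕ipad) ∥ m = e0 7e 54 e7 36 36 ∥ 73 99 f7 28.
Inner hash: sum = 224+126+84+231+54+54+115+153+247+40 = 1328 → 05 30.
Outer input = (K'⊕opad) ∥ inner = 8a 14 3e 8d 5c 5c ∥ 05 30.
Outer hash (tag): sum = 138+20+62+141+92+92+5+48 = 598 → 02 56.

0256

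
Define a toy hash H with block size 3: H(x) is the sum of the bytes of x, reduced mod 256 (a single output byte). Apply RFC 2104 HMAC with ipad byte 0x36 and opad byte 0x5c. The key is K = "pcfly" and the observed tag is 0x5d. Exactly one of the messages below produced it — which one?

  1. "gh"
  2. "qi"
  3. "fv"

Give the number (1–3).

Key "pcfly" = 70 63 66 6c 79 is 5 bytes > B = 3, so hash it first: H(key) = 1e, then zero-pad to 3 bytes: K' = 1e 00 00.
K' ⊕ ipad = 28 36 36; K' ⊕ opad = 42 5c 5c.
m1: inner = H(28 36 36 67 68) = 63; tag = H(42 5c 5c 63) = 5d ← matches
m2: inner = H(28 36 36 71 69) = 6e; tag = H(42 5c 5c 6e) = 68
m3: inner = H(28 36 36 66 76) = 70; tag = H(42 5c 5c 70) = 6a

1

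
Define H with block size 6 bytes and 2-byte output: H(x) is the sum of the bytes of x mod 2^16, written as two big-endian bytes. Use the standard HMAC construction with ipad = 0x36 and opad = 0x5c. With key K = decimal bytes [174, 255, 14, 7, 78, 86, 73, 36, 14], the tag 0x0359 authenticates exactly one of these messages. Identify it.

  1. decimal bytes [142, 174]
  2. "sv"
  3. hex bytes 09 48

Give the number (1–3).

2

Key decimal bytes [174, 255, 14, 7, 78, 86, 73, 36, 14] = ae ff 0e 07 4e 56 49 24 0e is 9 bytes > B = 6, so hash it first: H(key) = 02 e1, then zero-pad to 6 bytes: K' = 02 e1 00 00 00 00.
K' ⊕ ipad = 34 d7 36 36 36 36; K' ⊕ opad = 5e bd 5c 5c 5c 5c.
m1: inner = H(34 d7 36 36 36 36 8e ae) = 03 1f; tag = H(5e bd 5c 5c 5c 5c 03 1f) = 02ad
m2: inner = H(34 d7 36 36 36 36 73 76) = 02 cc; tag = H(5e bd 5c 5c 5c 5c 02 cc) = 0359 ← matches
m3: inner = H(34 d7 36 36 36 36 09 48) = 02 34; tag = H(5e bd 5c 5c 5c 5c 02 34) = 02c1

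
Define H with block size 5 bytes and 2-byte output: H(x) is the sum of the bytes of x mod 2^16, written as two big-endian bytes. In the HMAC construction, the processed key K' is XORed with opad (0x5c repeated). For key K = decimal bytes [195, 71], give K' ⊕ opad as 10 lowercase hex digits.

Key decimal bytes [195, 71] = c3 47 is 2 bytes ≤ B = 5; zero-pad to 5 bytes: K' = c3 47 00 00 00.
XOR each byte with 0x5c: c3⊕5c=9f, 47⊕5c=1b, 00⊕5c=5c, 00⊕5c=5c, 00⊕5c=5c.

9f1b5c5c5c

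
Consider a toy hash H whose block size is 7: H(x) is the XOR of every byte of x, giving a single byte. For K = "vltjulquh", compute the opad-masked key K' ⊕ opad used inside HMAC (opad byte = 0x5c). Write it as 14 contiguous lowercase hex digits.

Key "vltjulquh" = 76 6c 74 6a 75 6c 71 75 68 is 9 bytes > B = 7, so hash it first: H(key) = 71, then zero-pad to 7 bytes: K' = 71 00 00 00 00 00 00.
XOR each byte with 0x5c: 71⊕5c=2d, 00⊕5c=5c, 00⊕5c=5c, 00⊕5c=5c, 00⊕5c=5c, 00⊕5c=5c, 00⊕5c=5c.

2d5c5c5c5c5c5c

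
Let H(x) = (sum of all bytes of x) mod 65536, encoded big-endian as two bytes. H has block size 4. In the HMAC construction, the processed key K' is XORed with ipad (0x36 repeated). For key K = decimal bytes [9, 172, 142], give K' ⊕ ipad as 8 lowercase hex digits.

Key decimal bytes [9, 172, 142] = 09 ac 8e is 3 bytes ≤ B = 4; zero-pad to 4 bytes: K' = 09 ac 8e 00.
XOR each byte with 0x36: 09⊕36=3f, ac⊕36=9a, 8e⊕36=b8, 00⊕36=36.

3f9ab836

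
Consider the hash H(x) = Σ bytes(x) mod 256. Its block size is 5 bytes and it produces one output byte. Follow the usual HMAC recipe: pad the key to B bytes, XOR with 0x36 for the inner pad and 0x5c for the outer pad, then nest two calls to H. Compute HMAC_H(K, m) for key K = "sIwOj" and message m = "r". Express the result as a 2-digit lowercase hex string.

04

Key "sIwOj" = 73 49 77 4f 6a is exactly B = 5 bytes: K' = 73 49 77 4f 6a.
K' ⊕ ipad = 45 7f 41 79 5c.  K' ⊕ opad = 2f 15 2b 13 36.
Inner input = (K'⊕ipad) ∥ m = 45 7f 41 79 5c ∥ 72.
Inner hash: sum = 69+127+65+121+92+114 = 588; mod 256 = 76 → 4c.
Outer input = (K'⊕opad) ∥ inner = 2f 15 2b 13 36 ∥ 4c.
Outer hash (tag): sum = 47+21+43+19+54+76 = 260; mod 256 = 4 → 04.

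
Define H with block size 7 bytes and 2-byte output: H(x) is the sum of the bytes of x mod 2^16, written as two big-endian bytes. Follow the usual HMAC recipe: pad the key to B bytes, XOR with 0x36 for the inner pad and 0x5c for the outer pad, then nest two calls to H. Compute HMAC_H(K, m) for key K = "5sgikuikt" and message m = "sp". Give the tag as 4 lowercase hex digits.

03e5

Key "5sgikuikt" = 35 73 67 69 6b 75 69 6b 74 is 9 bytes > B = 7, so hash it first: H(key) = 03 a0, then zero-pad to 7 bytes: K' = 03 a0 00 00 00 00 00.
K' ⊕ ipad = 35 96 36 36 36 36 36.  K' ⊕ opad = 5f fc 5c 5c 5c 5c 5c.
Inner input = (K'⊕ipad) ∥ m = 35 96 36 36 36 36 36 ∥ 73 70.
Inner hash: sum = 53+150+54+54+54+54+54+115+112 = 700 → 02 bc.
Outer input = (K'⊕opad) ∥ inner = 5f fc 5c 5c 5c 5c 5c ∥ 02 bc.
Outer hash (tag): sum = 95+252+92+92+92+92+92+2+188 = 997 → 03 e5.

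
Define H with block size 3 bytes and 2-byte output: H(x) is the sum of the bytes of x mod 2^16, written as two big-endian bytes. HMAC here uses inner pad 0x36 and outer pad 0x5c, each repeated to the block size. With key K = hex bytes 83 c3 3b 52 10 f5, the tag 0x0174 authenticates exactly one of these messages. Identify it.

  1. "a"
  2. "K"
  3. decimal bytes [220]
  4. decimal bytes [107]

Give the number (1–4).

Key hex bytes 83 c3 3b 52 10 f5 is 6 bytes > B = 3, so hash it first: H(key) = 02 d8, then zero-pad to 3 bytes: K' = 02 d8 00.
K' ⊕ ipad = 34 ee 36; K' ⊕ opad = 5e 84 5c.
m1: inner = H(34 ee 36 61) = 01 b9; tag = H(5e 84 5c 01 b9) = 01f8
m2: inner = H(34 ee 36 4b) = 01 a3; tag = H(5e 84 5c 01 a3) = 01e2
m3: inner = H(34 ee 36 dc) = 02 34; tag = H(5e 84 5c 02 34) = 0174 ← matches
m4: inner = H(34 ee 36 6b) = 01 c3; tag = H(5e 84 5c 01 c3) = 0202

3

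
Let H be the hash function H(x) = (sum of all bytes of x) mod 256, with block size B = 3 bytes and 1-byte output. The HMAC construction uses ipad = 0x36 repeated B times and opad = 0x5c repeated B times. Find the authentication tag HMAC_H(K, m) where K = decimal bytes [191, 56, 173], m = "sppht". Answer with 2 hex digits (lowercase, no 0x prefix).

99

Key decimal bytes [191, 56, 173] = bf 38 ad is exactly B = 3 bytes: K' = bf 38 ad.
K' ⊕ ipad = 89 0e 9b.  K' ⊕ opad = e3 64 f1.
Inner input = (K'⊕ipad) ∥ m = 89 0e 9b ∥ 73 70 70 68 74.
Inner hash: sum = 137+14+155+115+112+112+104+116 = 865; mod 256 = 97 → 61.
Outer input = (K'⊕opad) ∥ inner = e3 64 f1 ∥ 61.
Outer hash (tag): sum = 227+100+241+97 = 665; mod 256 = 153 → 99.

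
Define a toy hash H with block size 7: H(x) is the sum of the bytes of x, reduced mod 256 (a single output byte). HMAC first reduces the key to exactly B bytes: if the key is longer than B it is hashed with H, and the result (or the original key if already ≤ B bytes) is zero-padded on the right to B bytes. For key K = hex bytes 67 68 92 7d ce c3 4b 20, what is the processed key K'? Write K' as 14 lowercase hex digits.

da000000000000

|K| = 8 > B = 7, so first hash the key.
H(K): sum = 103+104+146+125+206+195+75+32 = 986; mod 256 = 218 → da.
Zero-pad H(K) = da to 7 bytes: K' = da 00 00 00 00 00 00.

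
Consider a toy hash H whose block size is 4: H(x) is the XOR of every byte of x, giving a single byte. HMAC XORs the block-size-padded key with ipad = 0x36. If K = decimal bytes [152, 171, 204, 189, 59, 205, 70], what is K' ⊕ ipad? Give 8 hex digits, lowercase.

c4363636

Key decimal bytes [152, 171, 204, 189, 59, 205, 70] = 98 ab cc bd 3b cd 46 is 7 bytes > B = 4, so hash it first: H(key) = f2, then zero-pad to 4 bytes: K' = f2 00 00 00.
XOR each byte with 0x36: f2⊕36=c4, 00⊕36=36, 00⊕36=36, 00⊕36=36.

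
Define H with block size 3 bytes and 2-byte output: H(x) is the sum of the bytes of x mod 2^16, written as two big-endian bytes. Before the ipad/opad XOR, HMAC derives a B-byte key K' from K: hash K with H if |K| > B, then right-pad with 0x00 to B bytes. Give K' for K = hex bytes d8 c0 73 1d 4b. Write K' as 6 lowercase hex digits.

027300

|K| = 5 > B = 3, so first hash the key.
H(K): sum = 216+192+115+29+75 = 627 → 02 73.
Zero-pad H(K) = 02 73 to 3 bytes: K' = 02 73 00.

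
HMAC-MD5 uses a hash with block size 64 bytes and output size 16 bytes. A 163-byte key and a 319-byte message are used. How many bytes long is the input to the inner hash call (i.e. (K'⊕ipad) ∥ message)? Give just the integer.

383

Key is 163 > 64 bytes, so it is hashed to 16 bytes then zero-padded to 64: |K'| = 64.
Inner input = (K'⊕ipad) ∥ m → 64 + 319 = 383 bytes.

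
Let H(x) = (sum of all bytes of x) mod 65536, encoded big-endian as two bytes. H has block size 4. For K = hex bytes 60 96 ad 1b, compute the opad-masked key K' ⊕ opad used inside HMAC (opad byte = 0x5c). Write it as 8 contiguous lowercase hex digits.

3ccaf147

Key hex bytes 60 96 ad 1b is exactly B = 4 bytes: K' = 60 96 ad 1b.
XOR each byte with 0x5c: 60⊕5c=3c, 96⊕5c=ca, ad⊕5c=f1, 1b⊕5c=47.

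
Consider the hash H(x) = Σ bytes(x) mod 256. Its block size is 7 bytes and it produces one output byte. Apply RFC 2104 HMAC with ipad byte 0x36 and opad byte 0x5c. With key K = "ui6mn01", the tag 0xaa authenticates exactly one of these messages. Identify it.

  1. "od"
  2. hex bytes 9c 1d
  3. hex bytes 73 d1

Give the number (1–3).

3

Key "ui6mn01" = 75 69 36 6d 6e 30 31 is exactly B = 7 bytes: K' = 75 69 36 6d 6e 30 31.
K' ⊕ ipad = 43 5f 00 5b 58 06 07; K' ⊕ opad = 29 35 6a 31 32 6c 6d.
m1: inner = H(43 5f 00 5b 58 06 07 6f 64) = 35; tag = H(29 35 6a 31 32 6c 6d 35) = 39
m2: inner = H(43 5f 00 5b 58 06 07 9c 1d) = 1b; tag = H(29 35 6a 31 32 6c 6d 1b) = 1f
m3: inner = H(43 5f 00 5b 58 06 07 73 d1) = a6; tag = H(29 35 6a 31 32 6c 6d a6) = aa ← matches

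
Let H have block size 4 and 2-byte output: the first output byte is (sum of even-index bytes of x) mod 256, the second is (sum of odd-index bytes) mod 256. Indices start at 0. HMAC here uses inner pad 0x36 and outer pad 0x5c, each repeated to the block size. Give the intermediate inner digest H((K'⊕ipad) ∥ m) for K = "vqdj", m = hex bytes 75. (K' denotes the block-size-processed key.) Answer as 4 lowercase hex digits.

Key "vqdj" = 76 71 64 6a is exactly B = 4 bytes: K' = 76 71 64 6a.
K' ⊕ ipad = 40 47 52 5c.
Inner input = 40 47 52 5c ∥ 75.
Inner hash: even-index sum = 263 mod 256 = 7; odd-index sum = 163 mod 256 = 163 → 07 a3.

07a3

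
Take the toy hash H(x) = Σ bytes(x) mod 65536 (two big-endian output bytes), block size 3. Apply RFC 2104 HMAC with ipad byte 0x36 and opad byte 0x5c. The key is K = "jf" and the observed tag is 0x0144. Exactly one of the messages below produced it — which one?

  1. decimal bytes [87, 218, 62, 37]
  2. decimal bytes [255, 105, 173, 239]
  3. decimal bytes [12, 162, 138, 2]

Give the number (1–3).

Key "jf" = 6a 66 is 2 bytes ≤ B = 3; zero-pad to 3 bytes: K' = 6a 66 00.
K' ⊕ ipad = 5c 50 36; K' ⊕ opad = 36 3a 5c.
m1: inner = H(5c 50 36 57 da 3e 25) = 02 76; tag = H(36 3a 5c 02 76) = 0144 ← matches
m2: inner = H(5c 50 36 ff 69 ad ef) = 03 e6; tag = H(36 3a 5c 03 e6) = 01b5
m3: inner = H(5c 50 36 0c a2 8a 02) = 02 1c; tag = H(36 3a 5c 02 1c) = 00ea

1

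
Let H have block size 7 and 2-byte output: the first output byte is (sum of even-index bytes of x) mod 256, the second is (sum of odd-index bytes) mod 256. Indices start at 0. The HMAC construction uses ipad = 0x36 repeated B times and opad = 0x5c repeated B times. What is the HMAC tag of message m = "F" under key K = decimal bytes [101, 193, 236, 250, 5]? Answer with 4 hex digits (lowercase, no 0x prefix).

dd35

Key decimal bytes [101, 193, 236, 250, 5] = 65 c1 ec fa 05 is 5 bytes ≤ B = 7; zero-pad to 7 bytes: K' = 65 c1 ec fa 05 00 00.
K' ⊕ ipad = 53 f7 da cc 33 36 36.  K' ⊕ opad = 39 9d b0 a6 59 5c 5c.
Inner input = (K'⊕ipad) ∥ m = 53 f7 da cc 33 36 36 ∥ 46.
Inner hash: even-index sum = 406 mod 256 = 150; odd-index sum = 575 mod 256 = 63 → 96 3f.
Outer input = (K'⊕opad) ∥ inner = 39 9d b0 a6 59 5c 5c ∥ 96 3f.
Outer hash (tag): even-index sum = 477 mod 256 = 221; odd-index sum = 565 mod 256 = 53 → dd 35.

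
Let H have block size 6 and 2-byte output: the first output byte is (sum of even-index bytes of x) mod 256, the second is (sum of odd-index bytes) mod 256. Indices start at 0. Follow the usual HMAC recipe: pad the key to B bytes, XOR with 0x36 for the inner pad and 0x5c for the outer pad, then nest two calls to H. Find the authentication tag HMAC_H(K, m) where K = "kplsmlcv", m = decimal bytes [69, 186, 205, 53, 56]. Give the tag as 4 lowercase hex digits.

Key "kplsmlcv" = 6b 70 6c 73 6d 6c 63 76 is 8 bytes > B = 6, so hash it first: H(key) = a7 c5, then zero-pad to 6 bytes: K' = a7 c5 00 00 00 00.
K' ⊕ ipad = 91 f3 36 36 36 36.  K' ⊕ opad = fb 99 5c 5c 5c 5c.
Inner input = (K'⊕ipad) ∥ m = 91 f3 36 36 36 36 ∥ 45 ba cd 35 38.
Inner hash: even-index sum = 583 mod 256 = 71; odd-index sum = 590 mod 256 = 78 → 47 4e.
Outer input = (K'⊕opad) ∥ inner = fb 99 5c 5c 5c 5c ∥ 47 4e.
Outer hash (tag): even-index sum = 506 mod 256 = 250; odd-index sum = 415 mod 256 = 159 → fa 9f.

fa9f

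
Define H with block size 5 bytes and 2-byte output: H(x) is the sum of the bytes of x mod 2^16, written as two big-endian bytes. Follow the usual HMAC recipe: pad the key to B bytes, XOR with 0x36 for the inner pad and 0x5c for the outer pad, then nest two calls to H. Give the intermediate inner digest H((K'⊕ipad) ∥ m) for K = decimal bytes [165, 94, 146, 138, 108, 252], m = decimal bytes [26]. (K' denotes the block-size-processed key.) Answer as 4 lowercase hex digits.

01a2

Key decimal bytes [165, 94, 146, 138, 108, 252] = a5 5e 92 8a 6c fc is 6 bytes > B = 5, so hash it first: H(key) = 03 87, then zero-pad to 5 bytes: K' = 03 87 00 00 00.
K' ⊕ ipad = 35 b1 36 36 36.
Inner input = 35 b1 36 36 36 ∥ 1a.
Inner hash: sum = 53+177+54+54+54+26 = 418 → 01 a2.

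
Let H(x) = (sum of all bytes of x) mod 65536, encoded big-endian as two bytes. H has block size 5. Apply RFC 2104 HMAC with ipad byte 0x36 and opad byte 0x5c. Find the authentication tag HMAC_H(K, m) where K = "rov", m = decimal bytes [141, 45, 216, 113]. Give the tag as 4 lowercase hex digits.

0192

Key "rov" = 72 6f 76 is 3 bytes ≤ B = 5; zero-pad to 5 bytes: K' = 72 6f 76 00 00.
K' ⊕ ipad = 44 59 40 36 36.  K' ⊕ opad = 2e 33 2a 5c 5c.
Inner input = (K'⊕ipad) ∥ m = 44 59 40 36 36 ∥ 8d 2d d8 71.
Inner hash: sum = 68+89+64+54+54+141+45+216+113 = 844 → 03 4c.
Outer input = (K'⊕opad) ∥ inner = 2e 33 2a 5c 5c ∥ 03 4c.
Outer hash (tag): sum = 46+51+42+92+92+3+76 = 402 → 01 92.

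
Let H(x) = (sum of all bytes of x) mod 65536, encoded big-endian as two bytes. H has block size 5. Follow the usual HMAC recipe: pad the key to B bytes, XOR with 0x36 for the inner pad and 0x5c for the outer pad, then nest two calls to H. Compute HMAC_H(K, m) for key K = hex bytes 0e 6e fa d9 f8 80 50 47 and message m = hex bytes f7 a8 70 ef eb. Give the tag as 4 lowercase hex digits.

0198

Key hex bytes 0e 6e fa d9 f8 80 50 47 is 8 bytes > B = 5, so hash it first: H(key) = 04 5e, then zero-pad to 5 bytes: K' = 04 5e 00 00 00.
K' ⊕ ipad = 32 68 36 36 36.  K' ⊕ opad = 58 02 5c 5c 5c.
Inner input = (K'⊕ipad) ∥ m = 32 68 36 36 36 ∥ f7 a8 70 ef eb.
Inner hash: sum = 50+104+54+54+54+247+168+112+239+235 = 1317 → 05 25.
Outer input = (K'⊕opad) ∥ inner = 58 02 5c 5c 5c ∥ 05 25.
Outer hash (tag): sum = 88+2+92+92+92+5+37 = 408 → 01 98.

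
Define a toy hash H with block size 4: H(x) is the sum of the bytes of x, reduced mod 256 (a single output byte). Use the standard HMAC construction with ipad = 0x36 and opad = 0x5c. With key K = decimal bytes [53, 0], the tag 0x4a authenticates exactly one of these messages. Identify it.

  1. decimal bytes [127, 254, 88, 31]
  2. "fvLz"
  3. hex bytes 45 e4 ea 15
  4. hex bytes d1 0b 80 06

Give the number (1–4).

Key decimal bytes [53, 0] = 35 00 is 2 bytes ≤ B = 4; zero-pad to 4 bytes: K' = 35 00 00 00.
K' ⊕ ipad = 03 36 36 36; K' ⊕ opad = 69 5c 5c 5c.
m1: inner = H(03 36 36 36 7f fe 58 1f) = 99; tag = H(69 5c 5c 5c 99) = 16
m2: inner = H(03 36 36 36 66 76 4c 7a) = 47; tag = H(69 5c 5c 5c 47) = c4
m3: inner = H(03 36 36 36 45 e4 ea 15) = cd; tag = H(69 5c 5c 5c cd) = 4a ← matches
m4: inner = H(03 36 36 36 d1 0b 80 06) = 07; tag = H(69 5c 5c 5c 07) = 84

3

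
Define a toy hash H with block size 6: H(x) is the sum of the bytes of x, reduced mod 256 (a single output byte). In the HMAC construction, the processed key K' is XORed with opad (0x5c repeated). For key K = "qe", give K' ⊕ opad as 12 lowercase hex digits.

Key "qe" = 71 65 is 2 bytes ≤ B = 6; zero-pad to 6 bytes: K' = 71 65 00 00 00 00.
XOR each byte with 0x5c: 71⊕5c=2d, 65⊕5c=39, 00⊕5c=5c, 00⊕5c=5c, 00⊕5c=5c, 00⊕5c=5c.

2d395c5c5c5c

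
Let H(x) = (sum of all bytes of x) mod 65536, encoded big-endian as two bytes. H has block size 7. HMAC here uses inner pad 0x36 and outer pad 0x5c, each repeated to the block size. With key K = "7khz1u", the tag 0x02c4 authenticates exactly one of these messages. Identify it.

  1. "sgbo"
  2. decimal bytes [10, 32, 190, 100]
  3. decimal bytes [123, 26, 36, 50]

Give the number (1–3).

2

Key "7khz1u" = 37 6b 68 7a 31 75 is 6 bytes ≤ B = 7; zero-pad to 7 bytes: K' = 37 6b 68 7a 31 75 00.
K' ⊕ ipad = 01 5d 5e 4c 07 43 36; K' ⊕ opad = 6b 37 34 26 6d 29 5c.
m1: inner = H(01 5d 5e 4c 07 43 36 73 67 62 6f) = 03 33; tag = H(6b 37 34 26 6d 29 5c 03 33) = 0224
m2: inner = H(01 5d 5e 4c 07 43 36 0a 20 be 64) = 02 d4; tag = H(6b 37 34 26 6d 29 5c 02 d4) = 02c4 ← matches
m3: inner = H(01 5d 5e 4c 07 43 36 7b 1a 24 32) = 02 73; tag = H(6b 37 34 26 6d 29 5c 02 73) = 0263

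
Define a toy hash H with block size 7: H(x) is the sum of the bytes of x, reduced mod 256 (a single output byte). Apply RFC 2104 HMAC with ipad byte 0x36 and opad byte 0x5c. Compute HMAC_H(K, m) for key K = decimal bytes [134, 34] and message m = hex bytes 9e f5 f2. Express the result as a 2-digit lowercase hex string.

7b

Key decimal bytes [134, 34] = 86 22 is 2 bytes ≤ B = 7; zero-pad to 7 bytes: K' = 86 22 00 00 00 00 00.
K' ⊕ ipad = b0 14 36 36 36 36 36.  K' ⊕ opad = da 7e 5c 5c 5c 5c 5c.
Inner input = (K'⊕ipad) ∥ m = b0 14 36 36 36 36 36 ∥ 9e f5 f2.
Inner hash: sum = 176+20+54+54+54+54+54+158+245+242 = 1111; mod 256 = 87 → 57.
Outer input = (K'⊕opad) ∥ inner = da 7e 5c 5c 5c 5c 5c ∥ 57.
Outer hash (tag): sum = 218+126+92+92+92+92+92+87 = 891; mod 256 = 123 → 7b.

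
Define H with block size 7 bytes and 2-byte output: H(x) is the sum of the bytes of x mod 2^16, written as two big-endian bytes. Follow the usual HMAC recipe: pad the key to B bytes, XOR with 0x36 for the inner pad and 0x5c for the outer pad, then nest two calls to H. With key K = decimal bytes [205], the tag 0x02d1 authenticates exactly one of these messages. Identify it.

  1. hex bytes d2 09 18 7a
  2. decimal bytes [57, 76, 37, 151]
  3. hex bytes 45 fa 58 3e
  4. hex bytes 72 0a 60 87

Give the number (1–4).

3

Key decimal bytes [205] = cd is 1 byte ≤ B = 7; zero-pad to 7 bytes: K' = cd 00 00 00 00 00 00.
K' ⊕ ipad = fb 36 36 36 36 36 36; K' ⊕ opad = 91 5c 5c 5c 5c 5c 5c.
m1: inner = H(fb 36 36 36 36 36 36 d2 09 18 7a) = 03 ac; tag = H(91 5c 5c 5c 5c 5c 5c 03 ac) = 0368
m2: inner = H(fb 36 36 36 36 36 36 39 4c 25 97) = 03 80; tag = H(91 5c 5c 5c 5c 5c 5c 03 80) = 033c
m3: inner = H(fb 36 36 36 36 36 36 45 fa 58 3e) = 04 14; tag = H(91 5c 5c 5c 5c 5c 5c 04 14) = 02d1 ← matches
m4: inner = H(fb 36 36 36 36 36 36 72 0a 60 87) = 03 a2; tag = H(91 5c 5c 5c 5c 5c 5c 03 a2) = 035e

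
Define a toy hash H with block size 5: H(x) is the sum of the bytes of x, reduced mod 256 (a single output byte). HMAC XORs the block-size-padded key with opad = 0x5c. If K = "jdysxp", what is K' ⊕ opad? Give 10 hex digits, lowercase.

fe5c5c5c5c

Key "jdysxp" = 6a 64 79 73 78 70 is 6 bytes > B = 5, so hash it first: H(key) = a2, then zero-pad to 5 bytes: K' = a2 00 00 00 00.
XOR each byte with 0x5c: a2⊕5c=fe, 00⊕5c=5c, 00⊕5c=5c, 00⊕5c=5c, 00⊕5c=5c.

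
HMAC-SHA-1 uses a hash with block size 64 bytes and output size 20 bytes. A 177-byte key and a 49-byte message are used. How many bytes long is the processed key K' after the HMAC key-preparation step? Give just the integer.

64

Key is 177 > 64 bytes, so it is hashed to 20 bytes then zero-padded to 64: |K'| = 64.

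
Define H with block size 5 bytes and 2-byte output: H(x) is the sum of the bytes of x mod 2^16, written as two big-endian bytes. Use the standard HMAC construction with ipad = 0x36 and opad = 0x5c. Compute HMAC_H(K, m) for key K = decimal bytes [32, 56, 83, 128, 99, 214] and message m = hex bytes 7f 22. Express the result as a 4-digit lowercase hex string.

Key decimal bytes [32, 56, 83, 128, 99, 214] = 20 38 53 80 63 d6 is 6 bytes > B = 5, so hash it first: H(key) = 02 64, then zero-pad to 5 bytes: K' = 02 64 00 00 00.
K' ⊕ ipad = 34 52 36 36 36.  K' ⊕ opad = 5e 38 5c 5c 5c.
Inner input = (K'⊕ipad) ∥ m = 34 52 36 36 36 ∥ 7f 22.
Inner hash: sum = 52+82+54+54+54+127+34 = 457 → 01 c9.
Outer input = (K'⊕opad) ∥ inner = 5e 38 5c 5c 5c ∥ 01 c9.
Outer hash (tag): sum = 94+56+92+92+92+1+201 = 628 → 02 74.

0274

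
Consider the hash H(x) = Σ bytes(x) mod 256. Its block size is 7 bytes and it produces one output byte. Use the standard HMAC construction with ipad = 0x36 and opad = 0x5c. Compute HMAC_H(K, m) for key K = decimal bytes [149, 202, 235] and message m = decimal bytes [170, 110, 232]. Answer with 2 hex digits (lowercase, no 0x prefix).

Key decimal bytes [149, 202, 235] = 95 ca eb is 3 bytes ≤ B = 7; zero-pad to 7 bytes: K' = 95 ca eb 00 00 00 00.
K' ⊕ ipad = a3 fc dd 36 36 36 36.  K' ⊕ opad = c9 96 b7 5c 5c 5c 5c.
Inner input = (K'⊕ipad) ∥ m = a3 fc dd 36 36 36 36 ∥ aa 6e e8.
Inner hash: sum = 163+252+221+54+54+54+54+170+110+232 = 1364; mod 256 = 84 → 54.
Outer input = (K'⊕opad) ∥ inner = c9 96 b7 5c 5c 5c 5c ∥ 54.
Outer hash (tag): sum = 201+150+183+92+92+92+92+84 = 986; mod 256 = 218 → da.

da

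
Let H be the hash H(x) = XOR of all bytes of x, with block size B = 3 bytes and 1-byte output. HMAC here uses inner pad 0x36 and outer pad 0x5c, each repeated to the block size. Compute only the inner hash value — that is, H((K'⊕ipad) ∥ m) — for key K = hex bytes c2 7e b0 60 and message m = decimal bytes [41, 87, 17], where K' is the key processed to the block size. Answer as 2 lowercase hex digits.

35

Key hex bytes c2 7e b0 60 is 4 bytes > B = 3, so hash it first: H(key) = 6c, then zero-pad to 3 bytes: K' = 6c 00 00.
K' ⊕ ipad = 5a 36 36.
Inner input = 5a 36 36 ∥ 29 57 11.
Inner hash: XOR 5a⊕36⊕36⊕29⊕57⊕11 = 35.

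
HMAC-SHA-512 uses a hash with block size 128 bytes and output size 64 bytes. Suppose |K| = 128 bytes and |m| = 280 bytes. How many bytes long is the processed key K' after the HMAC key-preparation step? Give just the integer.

128

Key is 128 ≤ 128 bytes, zero-padded: |K'| = 128.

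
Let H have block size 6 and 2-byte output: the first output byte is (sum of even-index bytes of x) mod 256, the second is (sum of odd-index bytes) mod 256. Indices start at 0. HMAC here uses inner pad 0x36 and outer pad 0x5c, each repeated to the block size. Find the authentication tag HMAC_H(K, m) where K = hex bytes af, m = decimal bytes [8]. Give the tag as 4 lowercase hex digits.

b8b6

Key hex bytes af is 1 byte ≤ B = 6; zero-pad to 6 bytes: K' = af 00 00 00 00 00.
K' ⊕ ipad = 99 36 36 36 36 36.  K' ⊕ opad = f3 5c 5c 5c 5c 5c.
Inner input = (K'⊕ipad) ∥ m = 99 36 36 36 36 36 ∥ 08.
Inner hash: even-index sum = 269 mod 256 = 13; odd-index sum = 162 mod 256 = 162 → 0d a2.
Outer input = (K'⊕opad) ∥ inner = f3 5c 5c 5c 5c 5c ∥ 0d a2.
Outer hash (tag): even-index sum = 440 mod 256 = 184; odd-index sum = 438 mod 256 = 182 → b8 b6.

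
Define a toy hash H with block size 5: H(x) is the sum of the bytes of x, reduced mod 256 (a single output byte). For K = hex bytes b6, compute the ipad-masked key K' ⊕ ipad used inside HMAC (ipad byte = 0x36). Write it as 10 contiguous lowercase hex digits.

8036363636

Key hex bytes b6 is 1 byte ≤ B = 5; zero-pad to 5 bytes: K' = b6 00 00 00 00.
XOR each byte with 0x36: b6⊕36=80, 00⊕36=36, 00⊕36=36, 00⊕36=36, 00⊕36=36.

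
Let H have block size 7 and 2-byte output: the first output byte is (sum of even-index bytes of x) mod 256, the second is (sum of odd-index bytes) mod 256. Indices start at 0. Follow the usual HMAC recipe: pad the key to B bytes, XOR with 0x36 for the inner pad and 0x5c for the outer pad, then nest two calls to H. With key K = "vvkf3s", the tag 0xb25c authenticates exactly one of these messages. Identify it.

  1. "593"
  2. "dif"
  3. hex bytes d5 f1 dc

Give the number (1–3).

3

Key "vvkf3s" = 76 76 6b 66 33 73 is 6 bytes ≤ B = 7; zero-pad to 7 bytes: K' = 76 76 6b 66 33 73 00.
K' ⊕ ipad = 40 40 5d 50 05 45 36; K' ⊕ opad = 2a 2a 37 3a 6f 2f 5c.
m1: inner = H(40 40 5d 50 05 45 36 35 39 33) = 11 3d; tag = H(2a 2a 37 3a 6f 2f 5c 11 3d) = 69a4
m2: inner = H(40 40 5d 50 05 45 36 64 69 66) = 41 9f; tag = H(2a 2a 37 3a 6f 2f 5c 41 9f) = cbd4
m3: inner = H(40 40 5d 50 05 45 36 d5 f1 dc) = c9 86; tag = H(2a 2a 37 3a 6f 2f 5c c9 86) = b25c ← matches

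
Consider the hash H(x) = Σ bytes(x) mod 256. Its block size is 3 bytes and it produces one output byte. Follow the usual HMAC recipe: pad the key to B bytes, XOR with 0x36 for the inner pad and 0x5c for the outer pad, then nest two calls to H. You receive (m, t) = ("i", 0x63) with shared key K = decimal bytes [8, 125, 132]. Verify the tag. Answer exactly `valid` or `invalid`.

invalid

Key decimal bytes [8, 125, 132] = 08 7d 84 is exactly B = 3 bytes: K' = 08 7d 84.
K' ⊕ ipad = 3e 4b b2; K' ⊕ opad = 54 21 d8.
Inner hash: sum = 62+75+178+105 = 420; mod 256 = 164 → a4.
Outer hash (recomputed tag): sum = 84+33+216+164 = 497; mod 256 = 241 → f1.
Recomputed tag = f1; claimed = 63 → mismatch.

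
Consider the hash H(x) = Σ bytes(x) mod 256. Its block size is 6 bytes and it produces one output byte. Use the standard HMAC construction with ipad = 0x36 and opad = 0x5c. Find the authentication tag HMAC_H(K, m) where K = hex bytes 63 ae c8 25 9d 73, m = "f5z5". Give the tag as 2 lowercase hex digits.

Key hex bytes 63 ae c8 25 9d 73 is exactly B = 6 bytes: K' = 63 ae c8 25 9d 73.
K' ⊕ ipad = 55 98 fe 13 ab 45.  K' ⊕ opad = 3f f2 94 79 c1 2f.
Inner input = (K'⊕ipad) ∥ m = 55 98 fe 13 ab 45 ∥ 66 35 7a 35.
Inner hash: sum = 85+152+254+19+171+69+102+53+122+53 = 1080; mod 256 = 56 → 38.
Outer input = (K'⊕opad) ∥ inner = 3f f2 94 79 c1 2f ∥ 38.
Outer hash (tag): sum = 63+242+148+121+193+47+56 = 870; mod 256 = 102 → 66.

66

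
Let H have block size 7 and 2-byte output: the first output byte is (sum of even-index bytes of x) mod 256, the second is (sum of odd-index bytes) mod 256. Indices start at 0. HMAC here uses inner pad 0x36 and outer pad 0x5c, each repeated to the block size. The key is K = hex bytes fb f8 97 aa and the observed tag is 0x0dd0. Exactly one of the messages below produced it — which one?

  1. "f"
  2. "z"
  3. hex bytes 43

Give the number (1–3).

Key hex bytes fb f8 97 aa is 4 bytes ≤ B = 7; zero-pad to 7 bytes: K' = fb f8 97 aa 00 00 00.
K' ⊕ ipad = cd ce a1 9c 36 36 36; K' ⊕ opad = a7 a4 cb f6 5c 5c 5c.
m1: inner = H(cd ce a1 9c 36 36 36 66) = da 06; tag = H(a7 a4 cb f6 5c 5c 5c da 06) = 30d0
m2: inner = H(cd ce a1 9c 36 36 36 7a) = da 1a; tag = H(a7 a4 cb f6 5c 5c 5c da 1a) = 44d0
m3: inner = H(cd ce a1 9c 36 36 36 43) = da e3; tag = H(a7 a4 cb f6 5c 5c 5c da e3) = 0dd0 ← matches

3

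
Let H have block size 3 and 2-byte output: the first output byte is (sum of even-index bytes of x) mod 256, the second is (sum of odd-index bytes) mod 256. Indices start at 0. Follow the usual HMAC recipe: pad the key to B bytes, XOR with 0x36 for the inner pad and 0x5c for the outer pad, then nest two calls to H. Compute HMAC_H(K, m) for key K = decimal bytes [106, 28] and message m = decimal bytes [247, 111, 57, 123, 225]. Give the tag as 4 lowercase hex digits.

Key decimal bytes [106, 28] = 6a 1c is 2 bytes ≤ B = 3; zero-pad to 3 bytes: K' = 6a 1c 00.
K' ⊕ ipad = 5c 2a 36.  K' ⊕ opad = 36 40 5c.
Inner input = (K'⊕ipad) ∥ m = 5c 2a 36 ∥ f7 6f 39 7b e1.
Inner hash: even-index sum = 380 mod 256 = 124; odd-index sum = 571 mod 256 = 59 → 7c 3b.
Outer input = (K'⊕opad) ∥ inner = 36 40 5c ∥ 7c 3b.
Outer hash (tag): even-index sum = 205 mod 256 = 205; odd-index sum = 188 mod 256 = 188 → cd bc.

cdbc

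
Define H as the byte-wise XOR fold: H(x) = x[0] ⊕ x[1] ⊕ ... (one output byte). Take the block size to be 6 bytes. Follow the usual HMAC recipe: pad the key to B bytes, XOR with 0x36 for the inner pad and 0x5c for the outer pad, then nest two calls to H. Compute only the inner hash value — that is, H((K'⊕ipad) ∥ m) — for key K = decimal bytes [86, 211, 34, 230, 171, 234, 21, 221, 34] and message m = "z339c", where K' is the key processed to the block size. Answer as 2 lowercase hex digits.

ca

Key decimal bytes [86, 211, 34, 230, 171, 234, 21, 221, 34] = 56 d3 22 e6 ab ea 15 dd 22 is 9 bytes > B = 6, so hash it first: H(key) = ea, then zero-pad to 6 bytes: K' = ea 00 00 00 00 00.
K' ⊕ ipad = dc 36 36 36 36 36.
Inner input = dc 36 36 36 36 36 ∥ 7a 33 33 39 63.
Inner hash: XOR dc⊕36⊕36⊕36⊕36⊕36⊕7a⊕33⊕33⊕39⊕63 = ca.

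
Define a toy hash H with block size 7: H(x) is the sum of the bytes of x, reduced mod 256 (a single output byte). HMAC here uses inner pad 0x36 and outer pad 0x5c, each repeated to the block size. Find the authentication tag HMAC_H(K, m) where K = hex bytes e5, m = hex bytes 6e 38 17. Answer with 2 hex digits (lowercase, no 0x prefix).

b5

Key hex bytes e5 is 1 byte ≤ B = 7; zero-pad to 7 bytes: K' = e5 00 00 00 00 00 00.
K' ⊕ ipad = d3 36 36 36 36 36 36.  K' ⊕ opad = b9 5c 5c 5c 5c 5c 5c.
Inner input = (K'⊕ipad) ∥ m = d3 36 36 36 36 36 36 ∥ 6e 38 17.
Inner hash: sum = 211+54+54+54+54+54+54+110+56+23 = 724; mod 256 = 212 → d4.
Outer input = (K'⊕opad) ∥ inner = b9 5c 5c 5c 5c 5c 5c ∥ d4.
Outer hash (tag): sum = 185+92+92+92+92+92+92+212 = 949; mod 256 = 181 → b5.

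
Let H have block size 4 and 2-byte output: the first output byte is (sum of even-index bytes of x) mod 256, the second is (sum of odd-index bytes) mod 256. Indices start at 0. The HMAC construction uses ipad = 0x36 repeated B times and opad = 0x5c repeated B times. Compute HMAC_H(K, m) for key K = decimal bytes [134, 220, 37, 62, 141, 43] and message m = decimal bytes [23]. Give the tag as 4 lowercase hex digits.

1b1e

Key decimal bytes [134, 220, 37, 62, 141, 43] = 86 dc 25 3e 8d 2b is 6 bytes > B = 4, so hash it first: H(key) = 38 45, then zero-pad to 4 bytes: K' = 38 45 00 00.
K' ⊕ ipad = 0e 73 36 36.  K' ⊕ opad = 64 19 5c 5c.
Inner input = (K'⊕ipad) ∥ m = 0e 73 36 36 ∥ 17.
Inner hash: even-index sum = 91 mod 256 = 91; odd-index sum = 169 mod 256 = 169 → 5b a9.
Outer input = (K'⊕opad) ∥ inner = 64 19 5c 5c ∥ 5b a9.
Outer hash (tag): even-index sum = 283 mod 256 = 27; odd-index sum = 286 mod 256 = 30 → 1b 1e.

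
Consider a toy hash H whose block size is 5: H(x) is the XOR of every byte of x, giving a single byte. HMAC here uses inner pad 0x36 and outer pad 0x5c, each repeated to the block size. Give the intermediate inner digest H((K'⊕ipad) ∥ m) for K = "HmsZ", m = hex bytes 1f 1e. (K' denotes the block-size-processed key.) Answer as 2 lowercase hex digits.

3b

Key "HmsZ" = 48 6d 73 5a is 4 bytes ≤ B = 5; zero-pad to 5 bytes: K' = 48 6d 73 5a 00.
K' ⊕ ipad = 7e 5b 45 6c 36.
Inner input = 7e 5b 45 6c 36 ∥ 1f 1e.
Inner hash: XOR 7e⊕5b⊕45⊕6c⊕36⊕1f⊕1e = 3b.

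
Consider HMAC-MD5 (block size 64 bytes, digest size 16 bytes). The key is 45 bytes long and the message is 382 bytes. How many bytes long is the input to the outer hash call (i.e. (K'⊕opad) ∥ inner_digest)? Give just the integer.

Key is 45 ≤ 64 bytes, zero-padded: |K'| = 64.
Outer input = (K'⊕opad) ∥ H(inner) → 64 + 16 = 80 bytes.

80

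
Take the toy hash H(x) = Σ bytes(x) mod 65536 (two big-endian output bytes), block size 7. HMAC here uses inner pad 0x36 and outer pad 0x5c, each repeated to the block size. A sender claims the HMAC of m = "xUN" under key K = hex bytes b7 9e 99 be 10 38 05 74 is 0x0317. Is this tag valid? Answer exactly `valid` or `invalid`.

valid

Key hex bytes b7 9e 99 be 10 38 05 74 is 8 bytes > B = 7, so hash it first: H(key) = 03 6d, then zero-pad to 7 bytes: K' = 03 6d 00 00 00 00 00.
K' ⊕ ipad = 35 5b 36 36 36 36 36; K' ⊕ opad = 5f 31 5c 5c 5c 5c 5c.
Inner hash: sum = 53+91+54+54+54+54+54+120+85+78 = 697 → 02 b9.
Outer hash (recomputed tag): sum = 95+49+92+92+92+92+92+2+185 = 791 → 03 17.
Recomputed tag = 0317; claimed = 0317 → match.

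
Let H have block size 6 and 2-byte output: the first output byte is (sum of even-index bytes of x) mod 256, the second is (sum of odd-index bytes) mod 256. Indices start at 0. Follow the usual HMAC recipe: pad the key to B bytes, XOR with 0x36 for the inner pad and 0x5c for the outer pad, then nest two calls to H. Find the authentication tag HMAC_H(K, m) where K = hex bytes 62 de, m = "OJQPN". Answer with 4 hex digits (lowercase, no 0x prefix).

Key hex bytes 62 de is 2 bytes ≤ B = 6; zero-pad to 6 bytes: K' = 62 de 00 00 00 00.
K' ⊕ ipad = 54 e8 36 36 36 36.  K' ⊕ opad = 3e 82 5c 5c 5c 5c.
Inner input = (K'⊕ipad) ∥ m = 54 e8 36 36 36 36 ∥ 4f 4a 51 50 4e.
Inner hash: even-index sum = 430 mod 256 = 174; odd-index sum = 494 mod 256 = 238 → ae ee.
Outer input = (K'⊕opad) ∥ inner = 3e 82 5c 5c 5c 5c ∥ ae ee.
Outer hash (tag): even-index sum = 420 mod 256 = 164; odd-index sum = 552 mod 256 = 40 → a4 28.

a428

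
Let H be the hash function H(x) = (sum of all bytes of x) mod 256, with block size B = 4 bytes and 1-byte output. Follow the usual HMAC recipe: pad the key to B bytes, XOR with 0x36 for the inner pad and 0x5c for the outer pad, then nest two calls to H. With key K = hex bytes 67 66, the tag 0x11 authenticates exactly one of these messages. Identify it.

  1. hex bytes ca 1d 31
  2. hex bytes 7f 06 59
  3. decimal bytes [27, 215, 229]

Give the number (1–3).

Key hex bytes 67 66 is 2 bytes ≤ B = 4; zero-pad to 4 bytes: K' = 67 66 00 00.
K' ⊕ ipad = 51 50 36 36; K' ⊕ opad = 3b 3a 5c 5c.
m1: inner = H(51 50 36 36 ca 1d 31) = 25; tag = H(3b 3a 5c 5c 25) = 52
m2: inner = H(51 50 36 36 7f 06 59) = eb; tag = H(3b 3a 5c 5c eb) = 18
m3: inner = H(51 50 36 36 1b d7 e5) = e4; tag = H(3b 3a 5c 5c e4) = 11 ← matches

3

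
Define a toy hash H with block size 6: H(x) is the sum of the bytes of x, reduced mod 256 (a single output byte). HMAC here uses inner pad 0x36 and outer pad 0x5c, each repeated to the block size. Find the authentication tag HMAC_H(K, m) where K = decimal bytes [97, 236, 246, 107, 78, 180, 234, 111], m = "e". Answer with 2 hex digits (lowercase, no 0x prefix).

d3

Key decimal bytes [97, 236, 246, 107, 78, 180, 234, 111] = 61 ec f6 6b 4e b4 ea 6f is 8 bytes > B = 6, so hash it first: H(key) = 09, then zero-pad to 6 bytes: K' = 09 00 00 00 00 00.
K' ⊕ ipad = 3f 36 36 36 36 36.  K' ⊕ opad = 55 5c 5c 5c 5c 5c.
Inner input = (K'⊕ipad) ∥ m = 3f 36 36 36 36 36 ∥ 65.
Inner hash: sum = 63+54+54+54+54+54+101 = 434; mod 256 = 178 → b2.
Outer input = (K'⊕opad) ∥ inner = 55 5c 5c 5c 5c 5c ∥ b2.
Outer hash (tag): sum = 85+92+92+92+92+92+178 = 723; mod 256 = 211 → d3.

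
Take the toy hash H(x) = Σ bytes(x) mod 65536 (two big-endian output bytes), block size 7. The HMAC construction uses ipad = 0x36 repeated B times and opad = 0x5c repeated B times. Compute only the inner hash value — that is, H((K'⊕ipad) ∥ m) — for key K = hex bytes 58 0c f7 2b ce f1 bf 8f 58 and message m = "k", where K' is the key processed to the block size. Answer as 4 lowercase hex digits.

0288

Key hex bytes 58 0c f7 2b ce f1 bf 8f 58 is 9 bytes > B = 7, so hash it first: H(key) = 04 eb, then zero-pad to 7 bytes: K' = 04 eb 00 00 00 00 00.
K' ⊕ ipad = 32 dd 36 36 36 36 36.
Inner input = 32 dd 36 36 36 36 36 ∥ 6b.
Inner hash: sum = 50+221+54+54+54+54+54+107 = 648 → 02 88.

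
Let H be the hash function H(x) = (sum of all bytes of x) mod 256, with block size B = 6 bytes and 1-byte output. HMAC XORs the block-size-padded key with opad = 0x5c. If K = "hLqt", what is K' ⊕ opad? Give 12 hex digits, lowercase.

Key "hLqt" = 68 4c 71 74 is 4 bytes ≤ B = 6; zero-pad to 6 bytes: K' = 68 4c 71 74 00 00.
XOR each byte with 0x5c: 68⊕5c=34, 4c⊕5c=10, 71⊕5c=2d, 74⊕5c=28, 00⊕5c=5c, 00⊕5c=5c.

34102d285c5c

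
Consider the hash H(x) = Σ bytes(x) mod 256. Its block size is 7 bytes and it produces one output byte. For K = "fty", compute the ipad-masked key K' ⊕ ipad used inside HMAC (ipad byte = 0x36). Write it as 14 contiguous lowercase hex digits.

50424f36363636

Key "fty" = 66 74 79 is 3 bytes ≤ B = 7; zero-pad to 7 bytes: K' = 66 74 79 00 00 00 00.
XOR each byte with 0x36: 66⊕36=50, 74⊕36=42, 79⊕36=4f, 00⊕36=36, 00⊕36=36, 00⊕36=36, 00⊕36=36.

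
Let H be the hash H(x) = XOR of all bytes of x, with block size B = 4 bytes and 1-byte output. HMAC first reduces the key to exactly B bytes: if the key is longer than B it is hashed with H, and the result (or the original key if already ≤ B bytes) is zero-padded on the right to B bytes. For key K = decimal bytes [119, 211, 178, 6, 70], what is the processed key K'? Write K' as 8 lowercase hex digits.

|K| = 5 > B = 4, so first hash the key.
H(K): XOR 77⊕d3⊕b2⊕06⊕46 = 56.
Zero-pad H(K) = 56 to 4 bytes: K' = 56 00 00 00.

56000000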